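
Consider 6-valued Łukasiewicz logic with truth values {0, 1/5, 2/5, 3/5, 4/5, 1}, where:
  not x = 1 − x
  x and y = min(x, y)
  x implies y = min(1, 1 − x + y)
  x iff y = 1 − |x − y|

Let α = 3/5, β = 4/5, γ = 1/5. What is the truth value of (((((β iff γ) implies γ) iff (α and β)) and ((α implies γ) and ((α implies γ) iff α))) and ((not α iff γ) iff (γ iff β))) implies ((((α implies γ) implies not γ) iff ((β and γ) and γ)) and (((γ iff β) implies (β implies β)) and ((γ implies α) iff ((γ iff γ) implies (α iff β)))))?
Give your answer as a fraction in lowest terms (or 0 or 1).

3/5

β iff γ = 4/5 iff 1/5 = 2/5
(β iff γ) implies γ = 2/5 implies 1/5 = 4/5
α and β = 3/5 and 4/5 = 3/5
((β iff γ) implies γ) iff (α and β) = 4/5 iff 3/5 = 4/5
α implies γ = 3/5 implies 1/5 = 3/5
α implies γ = 3/5 implies 1/5 = 3/5
(α implies γ) iff α = 3/5 iff 3/5 = 1
(α implies γ) and ((α implies γ) iff α) = 3/5 and 1 = 3/5
(((β iff γ) implies γ) iff (α and β)) and ((α implies γ) and ((α implies γ) iff α)) = 4/5 and 3/5 = 3/5
not α = not 3/5 = 2/5
not α iff γ = 2/5 iff 1/5 = 4/5
γ iff β = 1/5 iff 4/5 = 2/5
(not α iff γ) iff (γ iff β) = 4/5 iff 2/5 = 3/5
((((β iff γ) implies γ) iff (α and β)) and ((α implies γ) and ((α implies γ) iff α))) and ((not α iff γ) iff (γ iff β)) = 3/5 and 3/5 = 3/5
α implies γ = 3/5 implies 1/5 = 3/5
not γ = not 1/5 = 4/5
(α implies γ) implies not γ = 3/5 implies 4/5 = 1
β and γ = 4/5 and 1/5 = 1/5
(β and γ) and γ = 1/5 and 1/5 = 1/5
((α implies γ) implies not γ) iff ((β and γ) and γ) = 1 iff 1/5 = 1/5
γ iff β = 1/5 iff 4/5 = 2/5
β implies β = 4/5 implies 4/5 = 1
(γ iff β) implies (β implies β) = 2/5 implies 1 = 1
γ implies α = 1/5 implies 3/5 = 1
γ iff γ = 1/5 iff 1/5 = 1
α iff β = 3/5 iff 4/5 = 4/5
(γ iff γ) implies (α iff β) = 1 implies 4/5 = 4/5
(γ implies α) iff ((γ iff γ) implies (α iff β)) = 1 iff 4/5 = 4/5
((γ iff β) implies (β implies β)) and ((γ implies α) iff ((γ iff γ) implies (α iff β))) = 1 and 4/5 = 4/5
(((α implies γ) implies not γ) iff ((β and γ) and γ)) and (((γ iff β) implies (β implies β)) and ((γ implies α) iff ((γ iff γ) implies (α iff β)))) = 1/5 and 4/5 = 1/5
(((((β iff γ) implies γ) iff (α and β)) and ((α implies γ) and ((α implies γ) iff α))) and ((not α iff γ) iff (γ iff β))) implies ((((α implies γ) implies not γ) iff ((β and γ) and γ)) and (((γ iff β) implies (β implies β)) and ((γ implies α) iff ((γ iff γ) implies (α iff β))))) = 3/5 implies 1/5 = 3/5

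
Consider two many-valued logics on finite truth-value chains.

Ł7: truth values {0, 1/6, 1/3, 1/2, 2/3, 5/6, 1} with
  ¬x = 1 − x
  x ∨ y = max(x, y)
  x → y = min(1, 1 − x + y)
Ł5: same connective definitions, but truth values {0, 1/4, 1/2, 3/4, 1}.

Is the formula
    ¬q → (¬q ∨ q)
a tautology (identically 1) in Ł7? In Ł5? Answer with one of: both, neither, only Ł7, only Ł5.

both

In Ł7: every assignment gives 1 — tautology.
In Ł5: every assignment gives 1 — tautology.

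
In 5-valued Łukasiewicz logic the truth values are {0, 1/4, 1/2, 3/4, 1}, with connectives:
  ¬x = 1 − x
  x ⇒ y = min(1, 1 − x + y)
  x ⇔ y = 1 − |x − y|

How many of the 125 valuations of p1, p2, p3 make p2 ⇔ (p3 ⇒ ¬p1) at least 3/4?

value 1: 25 assignments (counts)
value 3/4: 34 assignments (counts)
value 1/2: 28 assignments
value 1/4: 22 assignments
value 0: 16 assignments
So 59 of the 125 assignments meet the threshold.

59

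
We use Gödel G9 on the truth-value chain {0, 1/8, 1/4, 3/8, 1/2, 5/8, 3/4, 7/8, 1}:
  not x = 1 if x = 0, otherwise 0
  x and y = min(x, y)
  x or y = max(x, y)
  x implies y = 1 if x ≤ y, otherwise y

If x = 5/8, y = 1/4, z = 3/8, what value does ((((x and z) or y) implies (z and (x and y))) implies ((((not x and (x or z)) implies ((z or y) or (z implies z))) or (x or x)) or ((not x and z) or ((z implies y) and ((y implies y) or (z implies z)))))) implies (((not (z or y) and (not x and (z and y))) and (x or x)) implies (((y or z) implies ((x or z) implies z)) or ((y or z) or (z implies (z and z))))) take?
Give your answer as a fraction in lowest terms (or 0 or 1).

x and z = 5/8 and 3/8 = 3/8
(x and z) or y = 3/8 or 1/4 = 3/8
x and y = 5/8 and 1/4 = 1/4
z and (x and y) = 3/8 and 1/4 = 1/4
((x and z) or y) implies (z and (x and y)) = 3/8 implies 1/4 = 1/4
not x = not 5/8 = 0
x or z = 5/8 or 3/8 = 5/8
not x and (x or z) = 0 and 5/8 = 0
z or y = 3/8 or 1/4 = 3/8
z implies z = 3/8 implies 3/8 = 1
(z or y) or (z implies z) = 3/8 or 1 = 1
(not x and (x or z)) implies ((z or y) or (z implies z)) = 0 implies 1 = 1
x or x = 5/8 or 5/8 = 5/8
((not x and (x or z)) implies ((z or y) or (z implies z))) or (x or x) = 1 or 5/8 = 1
not x = not 5/8 = 0
not x and z = 0 and 3/8 = 0
z implies y = 3/8 implies 1/4 = 1/4
y implies y = 1/4 implies 1/4 = 1
z implies z = 3/8 implies 3/8 = 1
(y implies y) or (z implies z) = 1 or 1 = 1
(z implies y) and ((y implies y) or (z implies z)) = 1/4 and 1 = 1/4
(not x and z) or ((z implies y) and ((y implies y) or (z implies z))) = 0 or 1/4 = 1/4
(((not x and (x or z)) implies ((z or y) or (z implies z))) or (x or x)) or ((not x and z) or ((z implies y) and ((y implies y) or (z implies z)))) = 1 or 1/4 = 1
(((x and z) or y) implies (z and (x and y))) implies ((((not x and (x or z)) implies ((z or y) or (z implies z))) or (x or x)) or ((not x and z) or ((z implies y) and ((y implies y) or (z implies z))))) = 1/4 implies 1 = 1
z or y = 3/8 or 1/4 = 3/8
not (z or y) = not 3/8 = 0
not x = not 5/8 = 0
z and y = 3/8 and 1/4 = 1/4
not x and (z and y) = 0 and 1/4 = 0
not (z or y) and (not x and (z and y)) = 0 and 0 = 0
x or x = 5/8 or 5/8 = 5/8
(not (z or y) and (not x and (z and y))) and (x or x) = 0 and 5/8 = 0
y or z = 1/4 or 3/8 = 3/8
x or z = 5/8 or 3/8 = 5/8
(x or z) implies z = 5/8 implies 3/8 = 3/8
(y or z) implies ((x or z) implies z) = 3/8 implies 3/8 = 1
y or z = 1/4 or 3/8 = 3/8
z and z = 3/8 and 3/8 = 3/8
z implies (z and z) = 3/8 implies 3/8 = 1
(y or z) or (z implies (z and z)) = 3/8 or 1 = 1
((y or z) implies ((x or z) implies z)) or ((y or z) or (z implies (z and z))) = 1 or 1 = 1
((not (z or y) and (not x and (z and y))) and (x or x)) implies (((y or z) implies ((x or z) implies z)) or ((y or z) or (z implies (z and z)))) = 0 implies 1 = 1
((((x and z) or y) implies (z and (x and y))) implies ((((not x and (x or z)) implies ((z or y) or (z implies z))) or (x or x)) or ((not x and z) or ((z implies y) and ((y implies y) or (z implies z)))))) implies (((not (z or y) and (not x and (z and y))) and (x or x)) implies (((y or z) implies ((x or z) implies z)) or ((y or z) or (z implies (z and z))))) = 1 implies 1 = 1

1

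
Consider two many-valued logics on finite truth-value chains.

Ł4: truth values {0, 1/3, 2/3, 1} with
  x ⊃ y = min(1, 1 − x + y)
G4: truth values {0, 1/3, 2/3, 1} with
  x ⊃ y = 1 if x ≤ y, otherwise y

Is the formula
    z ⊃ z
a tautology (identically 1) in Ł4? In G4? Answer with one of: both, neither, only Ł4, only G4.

In Ł4: every assignment gives 1 — tautology.
In G4: every assignment gives 1 — tautology.

both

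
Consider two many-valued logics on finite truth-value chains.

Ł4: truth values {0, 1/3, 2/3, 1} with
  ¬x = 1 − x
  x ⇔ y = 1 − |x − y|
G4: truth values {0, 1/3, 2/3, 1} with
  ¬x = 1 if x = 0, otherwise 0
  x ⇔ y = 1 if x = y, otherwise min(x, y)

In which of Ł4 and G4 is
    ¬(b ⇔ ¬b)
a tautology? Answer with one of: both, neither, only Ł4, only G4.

only G4

In Ł4: at b = 1/3 the value is 1/3 — not a tautology.
In G4: every assignment gives 1 — tautology.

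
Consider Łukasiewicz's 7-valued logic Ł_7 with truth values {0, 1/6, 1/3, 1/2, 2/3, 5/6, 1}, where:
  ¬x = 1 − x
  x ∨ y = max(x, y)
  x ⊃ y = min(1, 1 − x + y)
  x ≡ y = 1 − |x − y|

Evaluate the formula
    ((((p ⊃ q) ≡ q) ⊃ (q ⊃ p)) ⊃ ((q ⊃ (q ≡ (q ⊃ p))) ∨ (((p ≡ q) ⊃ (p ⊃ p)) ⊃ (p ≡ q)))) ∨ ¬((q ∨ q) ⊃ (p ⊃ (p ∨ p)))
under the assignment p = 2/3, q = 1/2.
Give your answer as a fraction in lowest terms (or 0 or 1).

1

p ⊃ q = 2/3 ⊃ 1/2 = 5/6
(p ⊃ q) ≡ q = 5/6 ≡ 1/2 = 2/3
q ⊃ p = 1/2 ⊃ 2/3 = 1
((p ⊃ q) ≡ q) ⊃ (q ⊃ p) = 2/3 ⊃ 1 = 1
q ⊃ p = 1/2 ⊃ 2/3 = 1
q ≡ (q ⊃ p) = 1/2 ≡ 1 = 1/2
q ⊃ (q ≡ (q ⊃ p)) = 1/2 ⊃ 1/2 = 1
p ≡ q = 2/3 ≡ 1/2 = 5/6
p ⊃ p = 2/3 ⊃ 2/3 = 1
(p ≡ q) ⊃ (p ⊃ p) = 5/6 ⊃ 1 = 1
p ≡ q = 2/3 ≡ 1/2 = 5/6
((p ≡ q) ⊃ (p ⊃ p)) ⊃ (p ≡ q) = 1 ⊃ 5/6 = 5/6
(q ⊃ (q ≡ (q ⊃ p))) ∨ (((p ≡ q) ⊃ (p ⊃ p)) ⊃ (p ≡ q)) = 1 ∨ 5/6 = 1
(((p ⊃ q) ≡ q) ⊃ (q ⊃ p)) ⊃ ((q ⊃ (q ≡ (q ⊃ p))) ∨ (((p ≡ q) ⊃ (p ⊃ p)) ⊃ (p ≡ q))) = 1 ⊃ 1 = 1
q ∨ q = 1/2 ∨ 1/2 = 1/2
p ∨ p = 2/3 ∨ 2/3 = 2/3
p ⊃ (p ∨ p) = 2/3 ⊃ 2/3 = 1
(q ∨ q) ⊃ (p ⊃ (p ∨ p)) = 1/2 ⊃ 1 = 1
¬((q ∨ q) ⊃ (p ⊃ (p ∨ p))) = ¬1 = 0
((((p ⊃ q) ≡ q) ⊃ (q ⊃ p)) ⊃ ((q ⊃ (q ≡ (q ⊃ p))) ∨ (((p ≡ q) ⊃ (p ⊃ p)) ⊃ (p ≡ q)))) ∨ ¬((q ∨ q) ⊃ (p ⊃ (p ∨ p))) = 1 ∨ 0 = 1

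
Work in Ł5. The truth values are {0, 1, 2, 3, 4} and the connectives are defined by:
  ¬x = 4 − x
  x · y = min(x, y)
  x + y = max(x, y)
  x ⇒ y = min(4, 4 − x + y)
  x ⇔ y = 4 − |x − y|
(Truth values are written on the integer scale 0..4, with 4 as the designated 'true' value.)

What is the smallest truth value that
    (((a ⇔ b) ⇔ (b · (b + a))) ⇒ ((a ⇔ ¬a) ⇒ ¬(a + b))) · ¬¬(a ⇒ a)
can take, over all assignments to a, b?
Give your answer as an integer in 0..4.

Take a = 2, b = 3:
a ⇔ b = 2 ⇔ 3 = 3
b + a = 3 + 2 = 3
b · (b + a) = 3 · 3 = 3
(a ⇔ b) ⇔ (b · (b + a)) = 3 ⇔ 3 = 4
¬a = ¬2 = 2
a ⇔ ¬a = 2 ⇔ 2 = 4
a + b = 2 + 3 = 3
¬(a + b) = ¬3 = 1
(a ⇔ ¬a) ⇒ ¬(a + b) = 4 ⇒ 1 = 1
((a ⇔ b) ⇔ (b · (b + a))) ⇒ ((a ⇔ ¬a) ⇒ ¬(a + b)) = 4 ⇒ 1 = 1
a ⇒ a = 2 ⇒ 2 = 4
¬(a ⇒ a) = ¬4 = 0
¬¬(a ⇒ a) = ¬0 = 4
(((a ⇔ b) ⇔ (b · (b + a))) ⇒ ((a ⇔ ¬a) ⇒ ¬(a + b))) · ¬¬(a ⇒ a) = 1 · 4 = 1
No assignment yields a value below 1, so this is the minimum.

1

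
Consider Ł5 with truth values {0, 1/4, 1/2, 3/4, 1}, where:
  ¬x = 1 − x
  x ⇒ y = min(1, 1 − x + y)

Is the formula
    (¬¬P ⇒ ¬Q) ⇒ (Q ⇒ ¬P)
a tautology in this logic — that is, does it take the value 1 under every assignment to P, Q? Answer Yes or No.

At P = 1/2, Q = 1/2, for instance:
¬P = ¬1/2 = 1/2
¬¬P = ¬1/2 = 1/2
¬Q = ¬1/2 = 1/2
¬¬P ⇒ ¬Q = 1/2 ⇒ 1/2 = 1
Q ⇒ ¬P = 1/2 ⇒ 1/2 = 1
(¬¬P ⇒ ¬Q) ⇒ (Q ⇒ ¬P) = 1 ⇒ 1 = 1
and checking the remaining 24 assignments likewise gives ≥ 1 in every case.

Yes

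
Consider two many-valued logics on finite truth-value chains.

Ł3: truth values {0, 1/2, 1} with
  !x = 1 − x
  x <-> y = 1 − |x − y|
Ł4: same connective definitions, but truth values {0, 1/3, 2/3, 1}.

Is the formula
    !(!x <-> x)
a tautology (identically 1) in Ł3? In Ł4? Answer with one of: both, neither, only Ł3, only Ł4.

neither

In Ł3: at x = 1/2 the value is 0 — not a tautology.
In Ł4: at x = 1/3 the value is 1/3 — not a tautology.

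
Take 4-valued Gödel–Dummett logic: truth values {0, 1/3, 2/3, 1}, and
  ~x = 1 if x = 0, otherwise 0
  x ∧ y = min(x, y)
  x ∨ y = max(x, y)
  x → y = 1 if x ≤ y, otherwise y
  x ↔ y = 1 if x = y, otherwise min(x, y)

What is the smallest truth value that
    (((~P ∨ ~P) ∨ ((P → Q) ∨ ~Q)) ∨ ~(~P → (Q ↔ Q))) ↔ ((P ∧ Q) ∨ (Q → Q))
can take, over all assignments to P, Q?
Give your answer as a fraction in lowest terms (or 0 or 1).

1/3

Take P = 2/3, Q = 1/3:
~P = ~2/3 = 0
~P = ~2/3 = 0
~P ∨ ~P = 0 ∨ 0 = 0
P → Q = 2/3 → 1/3 = 1/3
~Q = ~1/3 = 0
(P → Q) ∨ ~Q = 1/3 ∨ 0 = 1/3
(~P ∨ ~P) ∨ ((P → Q) ∨ ~Q) = 0 ∨ 1/3 = 1/3
~P = ~2/3 = 0
Q ↔ Q = 1/3 ↔ 1/3 = 1
~P → (Q ↔ Q) = 0 → 1 = 1
~(~P → (Q ↔ Q)) = ~1 = 0
((~P ∨ ~P) ∨ ((P → Q) ∨ ~Q)) ∨ ~(~P → (Q ↔ Q)) = 1/3 ∨ 0 = 1/3
P ∧ Q = 2/3 ∧ 1/3 = 1/3
Q → Q = 1/3 → 1/3 = 1
(P ∧ Q) ∨ (Q → Q) = 1/3 ∨ 1 = 1
(((~P ∨ ~P) ∨ ((P → Q) ∨ ~Q)) ∨ ~(~P → (Q ↔ Q))) ↔ ((P ∧ Q) ∨ (Q → Q)) = 1/3 ↔ 1 = 1/3
No assignment yields a value below 1/3, so this is the minimum.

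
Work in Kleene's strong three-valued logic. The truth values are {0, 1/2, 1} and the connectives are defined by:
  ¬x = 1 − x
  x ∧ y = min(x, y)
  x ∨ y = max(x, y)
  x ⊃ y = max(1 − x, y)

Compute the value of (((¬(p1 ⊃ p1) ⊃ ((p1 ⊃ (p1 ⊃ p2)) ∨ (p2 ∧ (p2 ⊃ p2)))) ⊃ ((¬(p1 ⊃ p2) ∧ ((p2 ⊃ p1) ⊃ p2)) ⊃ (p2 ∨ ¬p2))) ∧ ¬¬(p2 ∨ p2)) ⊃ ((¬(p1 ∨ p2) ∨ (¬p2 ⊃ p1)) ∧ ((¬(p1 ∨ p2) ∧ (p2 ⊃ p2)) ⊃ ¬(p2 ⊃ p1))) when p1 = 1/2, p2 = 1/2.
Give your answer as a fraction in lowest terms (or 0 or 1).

1/2

p1 ⊃ p1 = 1/2 ⊃ 1/2 = 1/2
¬(p1 ⊃ p1) = ¬1/2 = 1/2
p1 ⊃ p2 = 1/2 ⊃ 1/2 = 1/2
p1 ⊃ (p1 ⊃ p2) = 1/2 ⊃ 1/2 = 1/2
p2 ⊃ p2 = 1/2 ⊃ 1/2 = 1/2
p2 ∧ (p2 ⊃ p2) = 1/2 ∧ 1/2 = 1/2
(p1 ⊃ (p1 ⊃ p2)) ∨ (p2 ∧ (p2 ⊃ p2)) = 1/2 ∨ 1/2 = 1/2
¬(p1 ⊃ p1) ⊃ ((p1 ⊃ (p1 ⊃ p2)) ∨ (p2 ∧ (p2 ⊃ p2))) = 1/2 ⊃ 1/2 = 1/2
p1 ⊃ p2 = 1/2 ⊃ 1/2 = 1/2
¬(p1 ⊃ p2) = ¬1/2 = 1/2
p2 ⊃ p1 = 1/2 ⊃ 1/2 = 1/2
(p2 ⊃ p1) ⊃ p2 = 1/2 ⊃ 1/2 = 1/2
¬(p1 ⊃ p2) ∧ ((p2 ⊃ p1) ⊃ p2) = 1/2 ∧ 1/2 = 1/2
¬p2 = ¬1/2 = 1/2
p2 ∨ ¬p2 = 1/2 ∨ 1/2 = 1/2
(¬(p1 ⊃ p2) ∧ ((p2 ⊃ p1) ⊃ p2)) ⊃ (p2 ∨ ¬p2) = 1/2 ⊃ 1/2 = 1/2
(¬(p1 ⊃ p1) ⊃ ((p1 ⊃ (p1 ⊃ p2)) ∨ (p2 ∧ (p2 ⊃ p2)))) ⊃ ((¬(p1 ⊃ p2) ∧ ((p2 ⊃ p1) ⊃ p2)) ⊃ (p2 ∨ ¬p2)) = 1/2 ⊃ 1/2 = 1/2
p2 ∨ p2 = 1/2 ∨ 1/2 = 1/2
¬(p2 ∨ p2) = ¬1/2 = 1/2
¬¬(p2 ∨ p2) = ¬1/2 = 1/2
((¬(p1 ⊃ p1) ⊃ ((p1 ⊃ (p1 ⊃ p2)) ∨ (p2 ∧ (p2 ⊃ p2)))) ⊃ ((¬(p1 ⊃ p2) ∧ ((p2 ⊃ p1) ⊃ p2)) ⊃ (p2 ∨ ¬p2))) ∧ ¬¬(p2 ∨ p2) = 1/2 ∧ 1/2 = 1/2
p1 ∨ p2 = 1/2 ∨ 1/2 = 1/2
¬(p1 ∨ p2) = ¬1/2 = 1/2
¬p2 = ¬1/2 = 1/2
¬p2 ⊃ p1 = 1/2 ⊃ 1/2 = 1/2
¬(p1 ∨ p2) ∨ (¬p2 ⊃ p1) = 1/2 ∨ 1/2 = 1/2
p1 ∨ p2 = 1/2 ∨ 1/2 = 1/2
¬(p1 ∨ p2) = ¬1/2 = 1/2
p2 ⊃ p2 = 1/2 ⊃ 1/2 = 1/2
¬(p1 ∨ p2) ∧ (p2 ⊃ p2) = 1/2 ∧ 1/2 = 1/2
p2 ⊃ p1 = 1/2 ⊃ 1/2 = 1/2
¬(p2 ⊃ p1) = ¬1/2 = 1/2
(¬(p1 ∨ p2) ∧ (p2 ⊃ p2)) ⊃ ¬(p2 ⊃ p1) = 1/2 ⊃ 1/2 = 1/2
(¬(p1 ∨ p2) ∨ (¬p2 ⊃ p1)) ∧ ((¬(p1 ∨ p2) ∧ (p2 ⊃ p2)) ⊃ ¬(p2 ⊃ p1)) = 1/2 ∧ 1/2 = 1/2
(((¬(p1 ⊃ p1) ⊃ ((p1 ⊃ (p1 ⊃ p2)) ∨ (p2 ∧ (p2 ⊃ p2)))) ⊃ ((¬(p1 ⊃ p2) ∧ ((p2 ⊃ p1) ⊃ p2)) ⊃ (p2 ∨ ¬p2))) ∧ ¬¬(p2 ∨ p2)) ⊃ ((¬(p1 ∨ p2) ∨ (¬p2 ⊃ p1)) ∧ ((¬(p1 ∨ p2) ∧ (p2 ⊃ p2)) ⊃ ¬(p2 ⊃ p1))) = 1/2 ⊃ 1/2 = 1/2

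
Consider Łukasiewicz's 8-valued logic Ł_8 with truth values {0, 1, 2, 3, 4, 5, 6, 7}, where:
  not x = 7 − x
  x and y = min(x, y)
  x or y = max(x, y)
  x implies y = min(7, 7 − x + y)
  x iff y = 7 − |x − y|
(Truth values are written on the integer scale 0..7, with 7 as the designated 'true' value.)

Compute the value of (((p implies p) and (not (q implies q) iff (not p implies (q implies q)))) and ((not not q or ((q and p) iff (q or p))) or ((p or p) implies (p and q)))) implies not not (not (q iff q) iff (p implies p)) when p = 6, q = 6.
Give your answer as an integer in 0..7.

7

p implies p = 6 implies 6 = 7
q implies q = 6 implies 6 = 7
not (q implies q) = not 7 = 0
not p = not 6 = 1
q implies q = 6 implies 6 = 7
not p implies (q implies q) = 1 implies 7 = 7
not (q implies q) iff (not p implies (q implies q)) = 0 iff 7 = 0
(p implies p) and (not (q implies q) iff (not p implies (q implies q))) = 7 and 0 = 0
not q = not 6 = 1
not not q = not 1 = 6
q and p = 6 and 6 = 6
q or p = 6 or 6 = 6
(q and p) iff (q or p) = 6 iff 6 = 7
not not q or ((q and p) iff (q or p)) = 6 or 7 = 7
p or p = 6 or 6 = 6
p and q = 6 and 6 = 6
(p or p) implies (p and q) = 6 implies 6 = 7
(not not q or ((q and p) iff (q or p))) or ((p or p) implies (p and q)) = 7 or 7 = 7
((p implies p) and (not (q implies q) iff (not p implies (q implies q)))) and ((not not q or ((q and p) iff (q or p))) or ((p or p) implies (p and q))) = 0 and 7 = 0
q iff q = 6 iff 6 = 7
not (q iff q) = not 7 = 0
p implies p = 6 implies 6 = 7
not (q iff q) iff (p implies p) = 0 iff 7 = 0
not (not (q iff q) iff (p implies p)) = not 0 = 7
not not (not (q iff q) iff (p implies p)) = not 7 = 0
(((p implies p) and (not (q implies q) iff (not p implies (q implies q)))) and ((not not q or ((q and p) iff (q or p))) or ((p or p) implies (p and q)))) implies not not (not (q iff q) iff (p implies p)) = 0 implies 0 = 7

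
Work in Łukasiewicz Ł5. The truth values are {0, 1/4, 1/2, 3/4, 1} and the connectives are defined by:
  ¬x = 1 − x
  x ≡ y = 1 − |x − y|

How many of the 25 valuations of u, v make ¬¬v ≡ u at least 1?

5

value 1: 5 assignments (counts)
value 3/4: 8 assignments
value 1/2: 6 assignments
value 1/4: 4 assignments
value 0: 2 assignments
So 5 of the 25 assignments meet the threshold.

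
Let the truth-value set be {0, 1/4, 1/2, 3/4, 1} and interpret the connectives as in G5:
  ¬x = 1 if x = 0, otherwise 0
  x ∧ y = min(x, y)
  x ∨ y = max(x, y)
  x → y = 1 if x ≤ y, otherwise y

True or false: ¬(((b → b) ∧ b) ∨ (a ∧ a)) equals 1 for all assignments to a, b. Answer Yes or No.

Counterexample: take a = 0, b = 1/4.
b → b = 1/4 → 1/4 = 1
(b → b) ∧ b = 1 ∧ 1/4 = 1/4
a ∧ a = 0 ∧ 0 = 0
((b → b) ∧ b) ∨ (a ∧ a) = 1/4 ∨ 0 = 1/4
¬(((b → b) ∧ b) ∨ (a ∧ a)) = ¬1/4 = 0
This gives 0 ≠ 1.

No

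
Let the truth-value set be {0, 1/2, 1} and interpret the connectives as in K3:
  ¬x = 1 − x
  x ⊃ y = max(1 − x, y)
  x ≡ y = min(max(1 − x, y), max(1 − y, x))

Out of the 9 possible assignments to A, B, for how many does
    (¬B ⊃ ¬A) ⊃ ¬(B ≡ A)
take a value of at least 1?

2

A = 0, B = 0 ↦ 0  <
A = 0, B = 1/2 ↦ 1/2  <
A = 0, B = 1 ↦ 1  ≥
A = 1/2, B = 0 ↦ 1/2  <
A = 1/2, B = 1/2 ↦ 1/2  <
A = 1/2, B = 1 ↦ 1/2  <
A = 1, B = 0 ↦ 1  ≥
A = 1, B = 1/2 ↦ 1/2  <
A = 1, B = 1 ↦ 0  <
So 2 of the 9 assignments meet the threshold.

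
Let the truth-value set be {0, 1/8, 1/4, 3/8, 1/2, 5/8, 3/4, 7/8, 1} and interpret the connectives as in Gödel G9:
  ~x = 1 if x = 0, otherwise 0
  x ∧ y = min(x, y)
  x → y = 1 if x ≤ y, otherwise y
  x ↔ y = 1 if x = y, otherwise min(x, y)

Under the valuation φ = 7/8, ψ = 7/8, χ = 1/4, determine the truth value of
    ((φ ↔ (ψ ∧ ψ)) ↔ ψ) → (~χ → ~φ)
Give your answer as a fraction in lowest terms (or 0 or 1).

ψ ∧ ψ = 7/8 ∧ 7/8 = 7/8
φ ↔ (ψ ∧ ψ) = 7/8 ↔ 7/8 = 1
(φ ↔ (ψ ∧ ψ)) ↔ ψ = 1 ↔ 7/8 = 7/8
~χ = ~1/4 = 0
~φ = ~7/8 = 0
~χ → ~φ = 0 → 0 = 1
((φ ↔ (ψ ∧ ψ)) ↔ ψ) → (~χ → ~φ) = 7/8 → 1 = 1

1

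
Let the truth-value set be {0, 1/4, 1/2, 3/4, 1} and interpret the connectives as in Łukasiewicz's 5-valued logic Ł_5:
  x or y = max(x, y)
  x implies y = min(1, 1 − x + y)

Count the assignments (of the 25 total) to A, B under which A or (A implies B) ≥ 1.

value 1: 19 assignments (counts)
value 3/4: 5 assignments
value 1/2: 1 assignment
So 19 of the 25 assignments meet the threshold.

19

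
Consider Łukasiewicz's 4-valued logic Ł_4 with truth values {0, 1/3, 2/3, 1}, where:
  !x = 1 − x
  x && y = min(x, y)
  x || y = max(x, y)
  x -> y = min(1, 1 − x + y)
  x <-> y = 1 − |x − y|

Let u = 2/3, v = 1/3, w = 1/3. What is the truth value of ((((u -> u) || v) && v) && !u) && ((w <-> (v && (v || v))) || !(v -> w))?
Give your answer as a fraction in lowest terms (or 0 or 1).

u -> u = 2/3 -> 2/3 = 1
(u -> u) || v = 1 || 1/3 = 1
((u -> u) || v) && v = 1 && 1/3 = 1/3
!u = !2/3 = 1/3
(((u -> u) || v) && v) && !u = 1/3 && 1/3 = 1/3
v || v = 1/3 || 1/3 = 1/3
v && (v || v) = 1/3 && 1/3 = 1/3
w <-> (v && (v || v)) = 1/3 <-> 1/3 = 1
v -> w = 1/3 -> 1/3 = 1
!(v -> w) = !1 = 0
(w <-> (v && (v || v))) || !(v -> w) = 1 || 0 = 1
((((u -> u) || v) && v) && !u) && ((w <-> (v && (v || v))) || !(v -> w)) = 1/3 && 1 = 1/3

1/3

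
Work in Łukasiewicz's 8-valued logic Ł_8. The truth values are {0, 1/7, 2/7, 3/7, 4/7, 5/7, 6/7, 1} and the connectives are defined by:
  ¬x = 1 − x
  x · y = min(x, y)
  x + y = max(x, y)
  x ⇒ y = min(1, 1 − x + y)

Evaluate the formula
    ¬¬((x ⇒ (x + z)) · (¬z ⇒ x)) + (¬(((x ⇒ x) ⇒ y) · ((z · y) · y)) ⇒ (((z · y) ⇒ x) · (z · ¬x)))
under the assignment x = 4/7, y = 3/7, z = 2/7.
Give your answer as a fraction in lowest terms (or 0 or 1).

x + z = 4/7 + 2/7 = 4/7
x ⇒ (x + z) = 4/7 ⇒ 4/7 = 1
¬z = ¬2/7 = 5/7
¬z ⇒ x = 5/7 ⇒ 4/7 = 6/7
(x ⇒ (x + z)) · (¬z ⇒ x) = 1 · 6/7 = 6/7
¬((x ⇒ (x + z)) · (¬z ⇒ x)) = ¬6/7 = 1/7
¬¬((x ⇒ (x + z)) · (¬z ⇒ x)) = ¬1/7 = 6/7
x ⇒ x = 4/7 ⇒ 4/7 = 1
(x ⇒ x) ⇒ y = 1 ⇒ 3/7 = 3/7
z · y = 2/7 · 3/7 = 2/7
(z · y) · y = 2/7 · 3/7 = 2/7
((x ⇒ x) ⇒ y) · ((z · y) · y) = 3/7 · 2/7 = 2/7
¬(((x ⇒ x) ⇒ y) · ((z · y) · y)) = ¬2/7 = 5/7
z · y = 2/7 · 3/7 = 2/7
(z · y) ⇒ x = 2/7 ⇒ 4/7 = 1
¬x = ¬4/7 = 3/7
z · ¬x = 2/7 · 3/7 = 2/7
((z · y) ⇒ x) · (z · ¬x) = 1 · 2/7 = 2/7
¬(((x ⇒ x) ⇒ y) · ((z · y) · y)) ⇒ (((z · y) ⇒ x) · (z · ¬x)) = 5/7 ⇒ 2/7 = 4/7
¬¬((x ⇒ (x + z)) · (¬z ⇒ x)) + (¬(((x ⇒ x) ⇒ y) · ((z · y) · y)) ⇒ (((z · y) ⇒ x) · (z · ¬x))) = 6/7 + 4/7 = 6/7

6/7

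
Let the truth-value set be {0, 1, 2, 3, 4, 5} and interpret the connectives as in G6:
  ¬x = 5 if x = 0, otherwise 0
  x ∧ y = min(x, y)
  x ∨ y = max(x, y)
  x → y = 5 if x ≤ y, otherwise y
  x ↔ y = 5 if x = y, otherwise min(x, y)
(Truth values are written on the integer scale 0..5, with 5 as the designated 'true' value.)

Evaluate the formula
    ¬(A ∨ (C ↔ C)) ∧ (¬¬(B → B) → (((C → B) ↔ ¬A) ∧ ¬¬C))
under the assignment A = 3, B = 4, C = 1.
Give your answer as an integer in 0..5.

0

C ↔ C = 1 ↔ 1 = 5
A ∨ (C ↔ C) = 3 ∨ 5 = 5
¬(A ∨ (C ↔ C)) = ¬5 = 0
B → B = 4 → 4 = 5
¬(B → B) = ¬5 = 0
¬¬(B → B) = ¬0 = 5
C → B = 1 → 4 = 5
¬A = ¬3 = 0
(C → B) ↔ ¬A = 5 ↔ 0 = 0
¬C = ¬1 = 0
¬¬C = ¬0 = 5
((C → B) ↔ ¬A) ∧ ¬¬C = 0 ∧ 5 = 0
¬¬(B → B) → (((C → B) ↔ ¬A) ∧ ¬¬C) = 5 → 0 = 0
¬(A ∨ (C ↔ C)) ∧ (¬¬(B → B) → (((C → B) ↔ ¬A) ∧ ¬¬C)) = 0 ∧ 0 = 0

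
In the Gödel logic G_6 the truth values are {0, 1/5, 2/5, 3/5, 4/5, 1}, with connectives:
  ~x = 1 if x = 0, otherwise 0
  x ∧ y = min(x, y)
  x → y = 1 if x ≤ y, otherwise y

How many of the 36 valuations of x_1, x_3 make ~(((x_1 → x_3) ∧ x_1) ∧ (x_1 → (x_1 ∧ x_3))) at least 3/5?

value 1: 11 assignments (counts)
value 0: 25 assignments
So 11 of the 36 assignments meet the threshold.

11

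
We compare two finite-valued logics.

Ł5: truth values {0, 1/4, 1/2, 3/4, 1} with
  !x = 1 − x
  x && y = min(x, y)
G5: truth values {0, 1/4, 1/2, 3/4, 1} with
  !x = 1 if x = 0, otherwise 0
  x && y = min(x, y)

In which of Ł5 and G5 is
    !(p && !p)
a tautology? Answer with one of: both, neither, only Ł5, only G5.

only G5

In Ł5: at p = 1/4 the value is 3/4 — not a tautology.
In G5: every assignment gives 1 — tautology.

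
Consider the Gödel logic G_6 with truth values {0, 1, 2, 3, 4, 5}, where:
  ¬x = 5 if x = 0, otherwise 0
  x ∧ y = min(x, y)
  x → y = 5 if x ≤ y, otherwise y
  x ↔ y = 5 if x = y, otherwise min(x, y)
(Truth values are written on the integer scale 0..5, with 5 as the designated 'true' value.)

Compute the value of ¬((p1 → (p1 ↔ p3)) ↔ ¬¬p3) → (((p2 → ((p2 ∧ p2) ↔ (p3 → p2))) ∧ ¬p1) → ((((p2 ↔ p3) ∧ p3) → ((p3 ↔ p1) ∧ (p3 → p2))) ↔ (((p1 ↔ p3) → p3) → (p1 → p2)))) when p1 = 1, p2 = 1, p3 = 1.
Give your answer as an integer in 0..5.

p1 ↔ p3 = 1 ↔ 1 = 5
p1 → (p1 ↔ p3) = 1 → 5 = 5
¬p3 = ¬1 = 0
¬¬p3 = ¬0 = 5
(p1 → (p1 ↔ p3)) ↔ ¬¬p3 = 5 ↔ 5 = 5
¬((p1 → (p1 ↔ p3)) ↔ ¬¬p3) = ¬5 = 0
p2 ∧ p2 = 1 ∧ 1 = 1
p3 → p2 = 1 → 1 = 5
(p2 ∧ p2) ↔ (p3 → p2) = 1 ↔ 5 = 1
p2 → ((p2 ∧ p2) ↔ (p3 → p2)) = 1 → 1 = 5
¬p1 = ¬1 = 0
(p2 → ((p2 ∧ p2) ↔ (p3 → p2))) ∧ ¬p1 = 5 ∧ 0 = 0
p2 ↔ p3 = 1 ↔ 1 = 5
(p2 ↔ p3) ∧ p3 = 5 ∧ 1 = 1
p3 ↔ p1 = 1 ↔ 1 = 5
p3 → p2 = 1 → 1 = 5
(p3 ↔ p1) ∧ (p3 → p2) = 5 ∧ 5 = 5
((p2 ↔ p3) ∧ p3) → ((p3 ↔ p1) ∧ (p3 → p2)) = 1 → 5 = 5
p1 ↔ p3 = 1 ↔ 1 = 5
(p1 ↔ p3) → p3 = 5 → 1 = 1
p1 → p2 = 1 → 1 = 5
((p1 ↔ p3) → p3) → (p1 → p2) = 1 → 5 = 5
(((p2 ↔ p3) ∧ p3) → ((p3 ↔ p1) ∧ (p3 → p2))) ↔ (((p1 ↔ p3) → p3) → (p1 → p2)) = 5 ↔ 5 = 5
((p2 → ((p2 ∧ p2) ↔ (p3 → p2))) ∧ ¬p1) → ((((p2 ↔ p3) ∧ p3) → ((p3 ↔ p1) ∧ (p3 → p2))) ↔ (((p1 ↔ p3) → p3) → (p1 → p2))) = 0 → 5 = 5
¬((p1 → (p1 ↔ p3)) ↔ ¬¬p3) → (((p2 → ((p2 ∧ p2) ↔ (p3 → p2))) ∧ ¬p1) → ((((p2 ↔ p3) ∧ p3) → ((p3 ↔ p1) ∧ (p3 → p2))) ↔ (((p1 ↔ p3) → p3) → (p1 → p2)))) = 0 → 5 = 5

5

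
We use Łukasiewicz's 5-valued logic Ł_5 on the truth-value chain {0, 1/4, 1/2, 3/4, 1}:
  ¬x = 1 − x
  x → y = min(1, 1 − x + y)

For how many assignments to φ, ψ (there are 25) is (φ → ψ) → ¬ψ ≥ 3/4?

12

value 1: 9 assignments (counts)
value 3/4: 3 assignments (counts)
value 1/2: 4 assignments
value 1/4: 4 assignments
value 0: 5 assignments
So 12 of the 25 assignments meet the threshold.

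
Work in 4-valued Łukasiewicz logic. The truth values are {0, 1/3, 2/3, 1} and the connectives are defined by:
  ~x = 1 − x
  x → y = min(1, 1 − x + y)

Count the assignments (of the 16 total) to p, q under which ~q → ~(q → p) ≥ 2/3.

9

p = 0, q = 0 ↦ 0  <
p = 0, q = 1/3 ↦ 2/3  ≥
p = 0, q = 2/3 ↦ 1  ≥
p = 0, q = 1 ↦ 1  ≥
p = 1/3, q = 0 ↦ 0  <
p = 1/3, q = 1/3 ↦ 1/3  <
p = 1/3, q = 2/3 ↦ 1  ≥
p = 1/3, q = 1 ↦ 1  ≥
p = 2/3, q = 0 ↦ 0  <
p = 2/3, q = 1/3 ↦ 1/3  <
p = 2/3, q = 2/3 ↦ 2/3  ≥
p = 2/3, q = 1 ↦ 1  ≥
p = 1, q = 0 ↦ 0  <
p = 1, q = 1/3 ↦ 1/3  <
p = 1, q = 2/3 ↦ 2/3  ≥
p = 1, q = 1 ↦ 1  ≥
So 9 of the 16 assignments meet the threshold.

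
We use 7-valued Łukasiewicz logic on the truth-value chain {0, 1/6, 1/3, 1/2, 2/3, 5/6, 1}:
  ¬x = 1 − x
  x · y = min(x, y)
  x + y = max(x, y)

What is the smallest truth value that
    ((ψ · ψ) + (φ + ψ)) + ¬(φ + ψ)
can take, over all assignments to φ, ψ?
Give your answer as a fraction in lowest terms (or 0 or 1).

1/2

Take φ = 0, ψ = 1/2:
ψ · ψ = 1/2 · 1/2 = 1/2
φ + ψ = 0 + 1/2 = 1/2
(ψ · ψ) + (φ + ψ) = 1/2 + 1/2 = 1/2
φ + ψ = 0 + 1/2 = 1/2
¬(φ + ψ) = ¬1/2 = 1/2
((ψ · ψ) + (φ + ψ)) + ¬(φ + ψ) = 1/2 + 1/2 = 1/2
No assignment yields a value below 1/2, so this is the minimum.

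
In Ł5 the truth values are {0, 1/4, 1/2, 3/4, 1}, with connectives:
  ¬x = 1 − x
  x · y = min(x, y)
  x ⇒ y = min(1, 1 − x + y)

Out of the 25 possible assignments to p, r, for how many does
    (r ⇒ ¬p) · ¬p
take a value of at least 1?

5

value 1: 5 assignments (counts)
value 3/4: 5 assignments
value 1/2: 5 assignments
value 1/4: 5 assignments
value 0: 5 assignments
So 5 of the 25 assignments meet the threshold.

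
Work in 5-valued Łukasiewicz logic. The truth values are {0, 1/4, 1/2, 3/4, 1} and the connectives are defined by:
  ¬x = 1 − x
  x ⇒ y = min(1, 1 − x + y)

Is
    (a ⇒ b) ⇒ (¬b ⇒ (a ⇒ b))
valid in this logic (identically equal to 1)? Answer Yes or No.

At a = 0, b = 3/4, for instance:
a ⇒ b = 0 ⇒ 3/4 = 1
¬b = ¬3/4 = 1/4
¬b ⇒ (a ⇒ b) = 1/4 ⇒ 1 = 1
(a ⇒ b) ⇒ (¬b ⇒ (a ⇒ b)) = 1 ⇒ 1 = 1
and checking the remaining 24 assignments likewise gives ≥ 1 in every case.

Yes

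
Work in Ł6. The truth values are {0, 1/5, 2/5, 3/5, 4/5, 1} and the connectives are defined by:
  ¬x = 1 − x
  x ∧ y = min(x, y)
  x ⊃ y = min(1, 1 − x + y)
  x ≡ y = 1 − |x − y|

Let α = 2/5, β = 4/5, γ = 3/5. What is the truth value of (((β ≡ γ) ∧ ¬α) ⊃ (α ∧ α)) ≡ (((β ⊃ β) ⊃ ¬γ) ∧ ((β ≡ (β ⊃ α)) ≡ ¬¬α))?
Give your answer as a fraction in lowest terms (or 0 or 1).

β ≡ γ = 4/5 ≡ 3/5 = 4/5
¬α = ¬2/5 = 3/5
(β ≡ γ) ∧ ¬α = 4/5 ∧ 3/5 = 3/5
α ∧ α = 2/5 ∧ 2/5 = 2/5
((β ≡ γ) ∧ ¬α) ⊃ (α ∧ α) = 3/5 ⊃ 2/5 = 4/5
β ⊃ β = 4/5 ⊃ 4/5 = 1
¬γ = ¬3/5 = 2/5
(β ⊃ β) ⊃ ¬γ = 1 ⊃ 2/5 = 2/5
β ⊃ α = 4/5 ⊃ 2/5 = 3/5
β ≡ (β ⊃ α) = 4/5 ≡ 3/5 = 4/5
¬α = ¬2/5 = 3/5
¬¬α = ¬3/5 = 2/5
(β ≡ (β ⊃ α)) ≡ ¬¬α = 4/5 ≡ 2/5 = 3/5
((β ⊃ β) ⊃ ¬γ) ∧ ((β ≡ (β ⊃ α)) ≡ ¬¬α) = 2/5 ∧ 3/5 = 2/5
(((β ≡ γ) ∧ ¬α) ⊃ (α ∧ α)) ≡ (((β ⊃ β) ⊃ ¬γ) ∧ ((β ≡ (β ⊃ α)) ≡ ¬¬α)) = 4/5 ≡ 2/5 = 3/5

3/5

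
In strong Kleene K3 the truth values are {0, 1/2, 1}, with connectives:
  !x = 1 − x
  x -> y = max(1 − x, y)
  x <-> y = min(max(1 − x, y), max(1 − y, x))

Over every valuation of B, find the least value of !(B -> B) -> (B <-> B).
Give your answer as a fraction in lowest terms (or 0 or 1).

Take B = 1/2:
B -> B = 1/2 -> 1/2 = 1/2
!(B -> B) = !1/2 = 1/2
B <-> B = 1/2 <-> 1/2 = 1/2
!(B -> B) -> (B <-> B) = 1/2 -> 1/2 = 1/2
No assignment yields a value below 1/2, so this is the minimum.

1/2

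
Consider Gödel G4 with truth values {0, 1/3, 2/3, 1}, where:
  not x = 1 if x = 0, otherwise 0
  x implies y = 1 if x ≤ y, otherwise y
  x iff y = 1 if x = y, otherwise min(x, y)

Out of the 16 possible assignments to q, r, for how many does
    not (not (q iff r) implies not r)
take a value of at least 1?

q = 0, r = 0 ↦ 0  <
q = 0, r = 1/3 ↦ 1  ≥
q = 0, r = 2/3 ↦ 1  ≥
q = 0, r = 1 ↦ 1  ≥
q = 1/3, r = 0 ↦ 0  <
q = 1/3, r = 1/3 ↦ 0  <
q = 1/3, r = 2/3 ↦ 0  <
q = 1/3, r = 1 ↦ 0  <
q = 2/3, r = 0 ↦ 0  <
q = 2/3, r = 1/3 ↦ 0  <
q = 2/3, r = 2/3 ↦ 0  <
q = 2/3, r = 1 ↦ 0  <
q = 1, r = 0 ↦ 0  <
q = 1, r = 1/3 ↦ 0  <
q = 1, r = 2/3 ↦ 0  <
q = 1, r = 1 ↦ 0  <
So 3 of the 16 assignments meet the threshold.

3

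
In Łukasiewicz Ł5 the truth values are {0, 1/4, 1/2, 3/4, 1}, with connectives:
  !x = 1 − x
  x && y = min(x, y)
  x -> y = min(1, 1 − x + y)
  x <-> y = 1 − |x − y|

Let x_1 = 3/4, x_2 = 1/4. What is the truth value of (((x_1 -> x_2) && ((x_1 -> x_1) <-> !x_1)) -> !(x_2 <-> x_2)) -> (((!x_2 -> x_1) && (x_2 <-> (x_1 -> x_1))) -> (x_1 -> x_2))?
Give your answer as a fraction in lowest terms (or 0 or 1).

1

x_1 -> x_2 = 3/4 -> 1/4 = 1/2
x_1 -> x_1 = 3/4 -> 3/4 = 1
!x_1 = !3/4 = 1/4
(x_1 -> x_1) <-> !x_1 = 1 <-> 1/4 = 1/4
(x_1 -> x_2) && ((x_1 -> x_1) <-> !x_1) = 1/2 && 1/4 = 1/4
x_2 <-> x_2 = 1/4 <-> 1/4 = 1
!(x_2 <-> x_2) = !1 = 0
((x_1 -> x_2) && ((x_1 -> x_1) <-> !x_1)) -> !(x_2 <-> x_2) = 1/4 -> 0 = 3/4
!x_2 = !1/4 = 3/4
!x_2 -> x_1 = 3/4 -> 3/4 = 1
x_1 -> x_1 = 3/4 -> 3/4 = 1
x_2 <-> (x_1 -> x_1) = 1/4 <-> 1 = 1/4
(!x_2 -> x_1) && (x_2 <-> (x_1 -> x_1)) = 1 && 1/4 = 1/4
x_1 -> x_2 = 3/4 -> 1/4 = 1/2
((!x_2 -> x_1) && (x_2 <-> (x_1 -> x_1))) -> (x_1 -> x_2) = 1/4 -> 1/2 = 1
(((x_1 -> x_2) && ((x_1 -> x_1) <-> !x_1)) -> !(x_2 <-> x_2)) -> (((!x_2 -> x_1) && (x_2 <-> (x_1 -> x_1))) -> (x_1 -> x_2)) = 3/4 -> 1 = 1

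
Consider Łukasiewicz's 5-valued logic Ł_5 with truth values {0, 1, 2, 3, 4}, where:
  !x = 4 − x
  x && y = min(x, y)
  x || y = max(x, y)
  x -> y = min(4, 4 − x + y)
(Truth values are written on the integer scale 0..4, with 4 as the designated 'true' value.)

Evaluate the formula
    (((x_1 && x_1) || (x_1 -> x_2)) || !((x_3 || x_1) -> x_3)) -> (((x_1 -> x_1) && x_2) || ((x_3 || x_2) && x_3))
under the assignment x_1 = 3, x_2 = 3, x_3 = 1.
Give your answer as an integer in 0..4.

3

x_1 && x_1 = 3 && 3 = 3
x_1 -> x_2 = 3 -> 3 = 4
(x_1 && x_1) || (x_1 -> x_2) = 3 || 4 = 4
x_3 || x_1 = 1 || 3 = 3
(x_3 || x_1) -> x_3 = 3 -> 1 = 2
!((x_3 || x_1) -> x_3) = !2 = 2
((x_1 && x_1) || (x_1 -> x_2)) || !((x_3 || x_1) -> x_3) = 4 || 2 = 4
x_1 -> x_1 = 3 -> 3 = 4
(x_1 -> x_1) && x_2 = 4 && 3 = 3
x_3 || x_2 = 1 || 3 = 3
(x_3 || x_2) && x_3 = 3 && 1 = 1
((x_1 -> x_1) && x_2) || ((x_3 || x_2) && x_3) = 3 || 1 = 3
(((x_1 && x_1) || (x_1 -> x_2)) || !((x_3 || x_1) -> x_3)) -> (((x_1 -> x_1) && x_2) || ((x_3 || x_2) && x_3)) = 4 -> 3 = 3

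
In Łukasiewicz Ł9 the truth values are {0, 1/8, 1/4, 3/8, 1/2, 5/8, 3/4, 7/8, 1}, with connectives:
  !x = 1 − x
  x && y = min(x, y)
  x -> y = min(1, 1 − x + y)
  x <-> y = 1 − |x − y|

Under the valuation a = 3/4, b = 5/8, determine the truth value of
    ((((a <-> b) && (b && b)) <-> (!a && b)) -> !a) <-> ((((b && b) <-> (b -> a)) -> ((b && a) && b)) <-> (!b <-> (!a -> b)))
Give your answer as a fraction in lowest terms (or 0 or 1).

a <-> b = 3/4 <-> 5/8 = 7/8
b && b = 5/8 && 5/8 = 5/8
(a <-> b) && (b && b) = 7/8 && 5/8 = 5/8
!a = !3/4 = 1/4
!a && b = 1/4 && 5/8 = 1/4
((a <-> b) && (b && b)) <-> (!a && b) = 5/8 <-> 1/4 = 5/8
!a = !3/4 = 1/4
(((a <-> b) && (b && b)) <-> (!a && b)) -> !a = 5/8 -> 1/4 = 5/8
b && b = 5/8 && 5/8 = 5/8
b -> a = 5/8 -> 3/4 = 1
(b && b) <-> (b -> a) = 5/8 <-> 1 = 5/8
b && a = 5/8 && 3/4 = 5/8
(b && a) && b = 5/8 && 5/8 = 5/8
((b && b) <-> (b -> a)) -> ((b && a) && b) = 5/8 -> 5/8 = 1
!b = !5/8 = 3/8
!a = !3/4 = 1/4
!a -> b = 1/4 -> 5/8 = 1
!b <-> (!a -> b) = 3/8 <-> 1 = 3/8
(((b && b) <-> (b -> a)) -> ((b && a) && b)) <-> (!b <-> (!a -> b)) = 1 <-> 3/8 = 3/8
((((a <-> b) && (b && b)) <-> (!a && b)) -> !a) <-> ((((b && b) <-> (b -> a)) -> ((b && a) && b)) <-> (!b <-> (!a -> b))) = 5/8 <-> 3/8 = 3/4

3/4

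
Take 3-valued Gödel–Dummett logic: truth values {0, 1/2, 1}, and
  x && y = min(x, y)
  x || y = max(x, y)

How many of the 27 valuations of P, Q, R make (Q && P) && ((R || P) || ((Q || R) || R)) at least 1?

value 1: 3 assignments (counts)
value 1/2: 9 assignments
value 0: 15 assignments
So 3 of the 27 assignments meet the threshold.

3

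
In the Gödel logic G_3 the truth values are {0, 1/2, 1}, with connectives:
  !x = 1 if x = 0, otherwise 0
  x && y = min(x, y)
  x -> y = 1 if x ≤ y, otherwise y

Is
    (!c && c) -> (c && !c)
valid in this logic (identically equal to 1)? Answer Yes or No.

Yes

c = 0 ↦ 1
c = 1/2 ↦ 1
c = 1 ↦ 1
Every assignment gives a value ≥ 1.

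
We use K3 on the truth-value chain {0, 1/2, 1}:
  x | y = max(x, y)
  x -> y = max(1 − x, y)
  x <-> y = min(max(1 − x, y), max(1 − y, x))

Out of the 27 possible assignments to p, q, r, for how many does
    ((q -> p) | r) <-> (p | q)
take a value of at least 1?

11

value 1: 11 assignments (counts)
value 1/2: 12 assignments
value 0: 4 assignments
So 11 of the 27 assignments meet the threshold.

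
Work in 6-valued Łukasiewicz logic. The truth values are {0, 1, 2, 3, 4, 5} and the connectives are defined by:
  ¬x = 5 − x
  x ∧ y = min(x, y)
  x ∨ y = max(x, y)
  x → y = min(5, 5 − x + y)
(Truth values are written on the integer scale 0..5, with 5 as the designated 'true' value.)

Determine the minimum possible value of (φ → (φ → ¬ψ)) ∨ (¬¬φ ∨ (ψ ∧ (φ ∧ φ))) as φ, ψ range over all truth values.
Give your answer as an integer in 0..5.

Take φ = 3, ψ = 5:
¬ψ = ¬5 = 0
φ → ¬ψ = 3 → 0 = 2
φ → (φ → ¬ψ) = 3 → 2 = 4
¬φ = ¬3 = 2
¬¬φ = ¬2 = 3
φ ∧ φ = 3 ∧ 3 = 3
ψ ∧ (φ ∧ φ) = 5 ∧ 3 = 3
¬¬φ ∨ (ψ ∧ (φ ∧ φ)) = 3 ∨ 3 = 3
(φ → (φ → ¬ψ)) ∨ (¬¬φ ∨ (ψ ∧ (φ ∧ φ))) = 4 ∨ 3 = 4
No assignment yields a value below 4, so this is the minimum.

4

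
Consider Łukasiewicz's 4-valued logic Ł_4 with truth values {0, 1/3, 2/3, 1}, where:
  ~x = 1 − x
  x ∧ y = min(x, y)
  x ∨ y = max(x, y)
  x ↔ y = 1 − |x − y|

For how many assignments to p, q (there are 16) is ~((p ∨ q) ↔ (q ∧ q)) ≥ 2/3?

p = 0, q = 0 ↦ 0  <
p = 0, q = 1/3 ↦ 0  <
p = 0, q = 2/3 ↦ 0  <
p = 0, q = 1 ↦ 0  <
p = 1/3, q = 0 ↦ 1/3  <
p = 1/3, q = 1/3 ↦ 0  <
p = 1/3, q = 2/3 ↦ 0  <
p = 1/3, q = 1 ↦ 0  <
p = 2/3, q = 0 ↦ 2/3  ≥
p = 2/3, q = 1/3 ↦ 1/3  <
p = 2/3, q = 2/3 ↦ 0  <
p = 2/3, q = 1 ↦ 0  <
p = 1, q = 0 ↦ 1  ≥
p = 1, q = 1/3 ↦ 2/3  ≥
p = 1, q = 2/3 ↦ 1/3  <
p = 1, q = 1 ↦ 0  <
So 3 of the 16 assignments meet the threshold.

3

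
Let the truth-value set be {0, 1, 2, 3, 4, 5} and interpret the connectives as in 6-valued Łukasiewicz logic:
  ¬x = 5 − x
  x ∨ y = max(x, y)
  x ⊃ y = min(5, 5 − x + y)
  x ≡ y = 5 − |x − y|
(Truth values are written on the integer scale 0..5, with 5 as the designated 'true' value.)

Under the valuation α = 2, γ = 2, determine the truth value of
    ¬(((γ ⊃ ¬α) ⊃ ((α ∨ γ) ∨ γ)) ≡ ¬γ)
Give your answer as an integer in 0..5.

¬α = ¬2 = 3
γ ⊃ ¬α = 2 ⊃ 3 = 5
α ∨ γ = 2 ∨ 2 = 2
(α ∨ γ) ∨ γ = 2 ∨ 2 = 2
(γ ⊃ ¬α) ⊃ ((α ∨ γ) ∨ γ) = 5 ⊃ 2 = 2
¬γ = ¬2 = 3
((γ ⊃ ¬α) ⊃ ((α ∨ γ) ∨ γ)) ≡ ¬γ = 2 ≡ 3 = 4
¬(((γ ⊃ ¬α) ⊃ ((α ∨ γ) ∨ γ)) ≡ ¬γ) = ¬4 = 1

1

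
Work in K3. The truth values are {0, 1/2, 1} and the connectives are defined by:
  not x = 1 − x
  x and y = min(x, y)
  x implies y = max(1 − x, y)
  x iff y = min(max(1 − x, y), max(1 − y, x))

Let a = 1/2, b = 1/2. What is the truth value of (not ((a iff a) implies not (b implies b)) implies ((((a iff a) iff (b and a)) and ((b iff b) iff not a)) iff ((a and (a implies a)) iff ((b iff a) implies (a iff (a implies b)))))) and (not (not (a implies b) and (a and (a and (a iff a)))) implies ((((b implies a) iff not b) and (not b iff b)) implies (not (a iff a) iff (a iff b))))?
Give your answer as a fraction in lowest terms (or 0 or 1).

1/2

a iff a = 1/2 iff 1/2 = 1/2
b implies b = 1/2 implies 1/2 = 1/2
not (b implies b) = not 1/2 = 1/2
(a iff a) implies not (b implies b) = 1/2 implies 1/2 = 1/2
not ((a iff a) implies not (b implies b)) = not 1/2 = 1/2
a iff a = 1/2 iff 1/2 = 1/2
b and a = 1/2 and 1/2 = 1/2
(a iff a) iff (b and a) = 1/2 iff 1/2 = 1/2
b iff b = 1/2 iff 1/2 = 1/2
not a = not 1/2 = 1/2
(b iff b) iff not a = 1/2 iff 1/2 = 1/2
((a iff a) iff (b and a)) and ((b iff b) iff not a) = 1/2 and 1/2 = 1/2
a implies a = 1/2 implies 1/2 = 1/2
a and (a implies a) = 1/2 and 1/2 = 1/2
b iff a = 1/2 iff 1/2 = 1/2
a implies b = 1/2 implies 1/2 = 1/2
a iff (a implies b) = 1/2 iff 1/2 = 1/2
(b iff a) implies (a iff (a implies b)) = 1/2 implies 1/2 = 1/2
(a and (a implies a)) iff ((b iff a) implies (a iff (a implies b))) = 1/2 iff 1/2 = 1/2
(((a iff a) iff (b and a)) and ((b iff b) iff not a)) iff ((a and (a implies a)) iff ((b iff a) implies (a iff (a implies b)))) = 1/2 iff 1/2 = 1/2
not ((a iff a) implies not (b implies b)) implies ((((a iff a) iff (b and a)) and ((b iff b) iff not a)) iff ((a and (a implies a)) iff ((b iff a) implies (a iff (a implies b))))) = 1/2 implies 1/2 = 1/2
a implies b = 1/2 implies 1/2 = 1/2
not (a implies b) = not 1/2 = 1/2
a iff a = 1/2 iff 1/2 = 1/2
a and (a iff a) = 1/2 and 1/2 = 1/2
a and (a and (a iff a)) = 1/2 and 1/2 = 1/2
not (a implies b) and (a and (a and (a iff a))) = 1/2 and 1/2 = 1/2
not (not (a implies b) and (a and (a and (a iff a)))) = not 1/2 = 1/2
b implies a = 1/2 implies 1/2 = 1/2
not b = not 1/2 = 1/2
(b implies a) iff not b = 1/2 iff 1/2 = 1/2
not b = not 1/2 = 1/2
not b iff b = 1/2 iff 1/2 = 1/2
((b implies a) iff not b) and (not b iff b) = 1/2 and 1/2 = 1/2
a iff a = 1/2 iff 1/2 = 1/2
not (a iff a) = not 1/2 = 1/2
a iff b = 1/2 iff 1/2 = 1/2
not (a iff a) iff (a iff b) = 1/2 iff 1/2 = 1/2
(((b implies a) iff not b) and (not b iff b)) implies (not (a iff a) iff (a iff b)) = 1/2 implies 1/2 = 1/2
not (not (a implies b) and (a and (a and (a iff a)))) implies ((((b implies a) iff not b) and (not b iff b)) implies (not (a iff a) iff (a iff b))) = 1/2 implies 1/2 = 1/2
(not ((a iff a) implies not (b implies b)) implies ((((a iff a) iff (b and a)) and ((b iff b) iff not a)) iff ((a and (a implies a)) iff ((b iff a) implies (a iff (a implies b)))))) and (not (not (a implies b) and (a and (a and (a iff a)))) implies ((((b implies a) iff not b) and (not b iff b)) implies (not (a iff a) iff (a iff b)))) = 1/2 and 1/2 = 1/2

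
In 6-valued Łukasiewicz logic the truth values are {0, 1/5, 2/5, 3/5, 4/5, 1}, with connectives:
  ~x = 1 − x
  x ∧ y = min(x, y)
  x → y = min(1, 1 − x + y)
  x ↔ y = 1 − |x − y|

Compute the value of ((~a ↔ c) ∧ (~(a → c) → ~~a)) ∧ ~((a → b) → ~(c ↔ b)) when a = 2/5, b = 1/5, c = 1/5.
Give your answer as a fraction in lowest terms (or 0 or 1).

3/5

~a = ~2/5 = 3/5
~a ↔ c = 3/5 ↔ 1/5 = 3/5
a → c = 2/5 → 1/5 = 4/5
~(a → c) = ~4/5 = 1/5
~a = ~2/5 = 3/5
~~a = ~3/5 = 2/5
~(a → c) → ~~a = 1/5 → 2/5 = 1
(~a ↔ c) ∧ (~(a → c) → ~~a) = 3/5 ∧ 1 = 3/5
a → b = 2/5 → 1/5 = 4/5
c ↔ b = 1/5 ↔ 1/5 = 1
~(c ↔ b) = ~1 = 0
(a → b) → ~(c ↔ b) = 4/5 → 0 = 1/5
~((a → b) → ~(c ↔ b)) = ~1/5 = 4/5
((~a ↔ c) ∧ (~(a → c) → ~~a)) ∧ ~((a → b) → ~(c ↔ b)) = 3/5 ∧ 4/5 = 3/5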